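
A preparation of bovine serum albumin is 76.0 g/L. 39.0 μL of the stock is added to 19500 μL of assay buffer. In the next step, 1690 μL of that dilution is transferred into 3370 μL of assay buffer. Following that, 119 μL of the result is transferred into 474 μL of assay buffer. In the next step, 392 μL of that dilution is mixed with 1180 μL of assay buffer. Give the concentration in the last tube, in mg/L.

Overall dilution factor = 501 × 2.994 × 4.983 × 4.010 = 3.00 × 10⁴.
76.0 g/L / 3.00 × 10⁴ = 2.54 × 10⁻³ g/L = 2.54 mg/L.

2.54 mg/L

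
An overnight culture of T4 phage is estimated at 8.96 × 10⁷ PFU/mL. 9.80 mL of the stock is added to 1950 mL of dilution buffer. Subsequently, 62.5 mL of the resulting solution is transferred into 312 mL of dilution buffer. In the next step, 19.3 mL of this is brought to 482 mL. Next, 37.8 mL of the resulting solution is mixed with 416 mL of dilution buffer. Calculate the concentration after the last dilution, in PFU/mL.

Overall dilution factor = 200.0 × 5.992 × 24.97 × 12.01 = 3.59 × 10⁵.
8.96 × 10⁷ PFU/mL / 3.59 × 10⁵ = 249 PFU/mL.

249 PFU/mL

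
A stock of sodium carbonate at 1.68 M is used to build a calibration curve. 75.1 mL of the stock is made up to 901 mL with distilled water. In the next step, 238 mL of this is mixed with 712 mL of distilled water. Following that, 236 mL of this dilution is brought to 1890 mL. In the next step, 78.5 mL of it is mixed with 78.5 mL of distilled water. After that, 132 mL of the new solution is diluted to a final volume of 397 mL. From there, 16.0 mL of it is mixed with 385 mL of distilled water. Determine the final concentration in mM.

Overall dilution factor = 12.00 × 3.992 × 8.008 × 2 × 3.008 × 25.06 = 5.78 × 10⁴.
1.68 M / 5.78 × 10⁴ = 2.91 × 10⁻⁵ M = 0.0291 mM.

0.0291 mM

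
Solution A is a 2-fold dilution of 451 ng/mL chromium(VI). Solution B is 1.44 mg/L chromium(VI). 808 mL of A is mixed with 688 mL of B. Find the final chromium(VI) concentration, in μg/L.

784 μg/L

C_A = 451 ng/mL / 2 = 226 ng/mL.
C_B = 1.44 mg/L = 1440 ng/mL.
C_mix = (C_A·V_A + C_B·V_B)/(V_A + V_B) = (226×808 + 1440×688) / 1496 = 784 ng/mL = 784 μg/L.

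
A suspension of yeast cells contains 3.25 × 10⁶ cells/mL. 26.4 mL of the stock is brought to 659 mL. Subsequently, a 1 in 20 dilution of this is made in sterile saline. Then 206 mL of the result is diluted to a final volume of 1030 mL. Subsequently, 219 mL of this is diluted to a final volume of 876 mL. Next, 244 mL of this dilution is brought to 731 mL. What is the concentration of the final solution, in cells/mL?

Overall dilution factor = 24.96 × 20 × 5 × 4 × 2.996 = 2.99 × 10⁴.
3.25 × 10⁶ cells/mL / 2.99 × 10⁴ = 109 cells/mL.

109 cells/mL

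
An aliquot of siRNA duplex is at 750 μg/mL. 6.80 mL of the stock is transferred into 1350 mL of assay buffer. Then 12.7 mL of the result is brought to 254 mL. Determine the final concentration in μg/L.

188 μg/L

Overall dilution factor = 199.5 × 20 = 3991.
750 μg/mL / 3991 = 0.188 μg/mL = 188 μg/L.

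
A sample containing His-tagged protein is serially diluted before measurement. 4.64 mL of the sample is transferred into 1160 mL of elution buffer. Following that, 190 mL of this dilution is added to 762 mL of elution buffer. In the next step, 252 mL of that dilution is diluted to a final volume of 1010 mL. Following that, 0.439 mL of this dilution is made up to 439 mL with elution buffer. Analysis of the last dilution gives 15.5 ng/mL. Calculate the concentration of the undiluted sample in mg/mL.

78.1 mg/mL

Overall dilution factor = 251 × 5.011 × 4.008 × 1000 = 5.04 × 10⁶.
Original = 15.5 ng/mL × 5.04 × 10⁶ = 7.81 × 10⁷ ng/mL = 78.1 mg/mL.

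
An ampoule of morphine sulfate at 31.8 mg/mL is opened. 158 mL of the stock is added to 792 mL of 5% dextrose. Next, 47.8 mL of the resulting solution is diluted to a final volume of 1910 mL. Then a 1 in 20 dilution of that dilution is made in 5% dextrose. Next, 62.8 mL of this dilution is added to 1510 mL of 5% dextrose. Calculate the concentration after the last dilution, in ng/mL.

Overall dilution factor = 6.013 × 39.96 × 20 × 25.04 = 1.20 × 10⁵.
31.8 mg/mL / 1.20 × 10⁵ = 2.64 × 10⁻⁴ mg/mL = 264 ng/mL.

264 ng/mL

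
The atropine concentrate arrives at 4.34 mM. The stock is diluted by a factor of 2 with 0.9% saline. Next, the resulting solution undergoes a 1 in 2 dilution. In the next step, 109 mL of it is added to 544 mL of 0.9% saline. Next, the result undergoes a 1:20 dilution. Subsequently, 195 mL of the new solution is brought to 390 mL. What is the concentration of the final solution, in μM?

Overall dilution factor = 2 × 2 × 5.991 × 20 × 2 = 959.
4.34 mM / 959 = 4.53 × 10⁻³ mM = 4.53 μM.

4.53 μM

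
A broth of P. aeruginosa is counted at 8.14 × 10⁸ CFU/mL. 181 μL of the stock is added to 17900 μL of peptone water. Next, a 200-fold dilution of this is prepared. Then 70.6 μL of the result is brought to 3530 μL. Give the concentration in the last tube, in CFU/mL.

Overall dilution factor = 99.90 × 200 × 50 = 9.99 × 10⁵.
8.14 × 10⁸ CFU/mL / 9.99 × 10⁵ = 815 CFU/mL.

815 CFU/mL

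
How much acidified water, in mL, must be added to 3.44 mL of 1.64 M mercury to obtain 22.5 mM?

22.5 mM = 0.0225 M.
V₂ = C₁V₁/C₂ = 1.64 × 3.44 / 0.0225 = 251 mL.
Diluent to add = V₂ − V₁ = 251 − 3.44 = 247 mL.

247 mL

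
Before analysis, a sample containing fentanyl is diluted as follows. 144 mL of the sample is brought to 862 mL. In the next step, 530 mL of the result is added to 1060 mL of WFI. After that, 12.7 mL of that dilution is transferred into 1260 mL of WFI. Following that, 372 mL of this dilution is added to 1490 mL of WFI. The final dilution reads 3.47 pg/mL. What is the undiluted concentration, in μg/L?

Overall dilution factor = 5.986 × 3 × 100.2 × 5.005 = 9008.
Original = 3.47 pg/mL × 9008 = 3.13 × 10⁴ pg/mL = 31.3 μg/L.

31.3 μg/L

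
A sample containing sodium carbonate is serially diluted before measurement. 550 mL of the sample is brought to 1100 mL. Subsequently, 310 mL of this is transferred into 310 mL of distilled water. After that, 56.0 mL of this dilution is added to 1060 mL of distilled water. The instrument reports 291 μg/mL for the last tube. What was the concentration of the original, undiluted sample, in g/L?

Overall dilution factor = 2 × 2 × 19.93 = 79.7.
Original = 291 μg/mL × 79.7 = 2.32 × 10⁴ μg/mL = 23.2 g/L.

23.2 g/L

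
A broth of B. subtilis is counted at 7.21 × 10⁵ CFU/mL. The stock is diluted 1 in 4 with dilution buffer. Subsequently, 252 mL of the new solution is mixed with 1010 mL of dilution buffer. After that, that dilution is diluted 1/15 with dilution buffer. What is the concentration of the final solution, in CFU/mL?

Overall dilution factor = 4 × 5.008 × 15 = 300.
7.21 × 10⁵ CFU/mL / 300 = 2400 CFU/mL.

2400 CFU/mL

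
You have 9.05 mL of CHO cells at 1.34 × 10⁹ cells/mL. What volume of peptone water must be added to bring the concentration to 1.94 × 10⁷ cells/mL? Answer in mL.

V₂ = C₁V₁/C₂ = 1.34 × 10⁹ × 9.05 / 1.94 × 10⁷ = 625 mL.
Diluent to add = V₂ − V₁ = 625 − 9.05 = 616 mL.

616 mL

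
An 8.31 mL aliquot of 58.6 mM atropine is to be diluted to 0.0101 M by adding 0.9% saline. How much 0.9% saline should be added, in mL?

39.9 mL

0.0101 M = 10.1 mM.
V₂ = C₁V₁/C₂ = 58.6 × 8.31 / 10.1 = 48.2 mL.
Diluent to add = V₂ − V₁ = 48.2 − 8.31 = 39.9 mL.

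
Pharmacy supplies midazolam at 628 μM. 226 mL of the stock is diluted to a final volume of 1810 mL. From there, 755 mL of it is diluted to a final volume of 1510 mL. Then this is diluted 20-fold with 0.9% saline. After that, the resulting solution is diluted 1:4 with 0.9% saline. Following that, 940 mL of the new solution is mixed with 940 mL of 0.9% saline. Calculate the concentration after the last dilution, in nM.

Overall dilution factor = 8.009 × 2 × 20 × 4 × 2 = 2563.
628 μM / 2563 = 0.245 μM = 245 nM.

245 nM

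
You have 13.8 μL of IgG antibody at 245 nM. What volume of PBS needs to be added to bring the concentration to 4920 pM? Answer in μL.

673 μL

4920 pM = 4.92 nM.
V₂ = C₁V₁/C₂ = 245 × 13.8 / 4.92 = 687 μL.
Diluent to add = V₂ − V₁ = 687 − 13.8 = 673 μL.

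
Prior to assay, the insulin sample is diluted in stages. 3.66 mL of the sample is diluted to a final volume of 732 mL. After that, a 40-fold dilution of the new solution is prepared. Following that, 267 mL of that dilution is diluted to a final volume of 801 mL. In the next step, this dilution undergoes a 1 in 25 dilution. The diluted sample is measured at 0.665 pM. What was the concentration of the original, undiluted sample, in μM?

0.399 μM

Overall dilution factor = 200 × 40 × 3 × 25 = 6.00 × 10⁵.
Original = 0.665 pM × 6.00 × 10⁵ = 3.99 × 10⁵ pM = 0.399 μM.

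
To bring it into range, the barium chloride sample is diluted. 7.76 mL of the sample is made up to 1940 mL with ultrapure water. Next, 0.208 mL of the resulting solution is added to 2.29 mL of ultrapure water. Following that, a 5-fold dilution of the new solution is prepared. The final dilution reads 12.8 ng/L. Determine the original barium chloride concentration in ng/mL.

Overall dilution factor = 250 × 12.01 × 5 = 1.50 × 10⁴.
Original = 12.8 ng/L × 1.50 × 10⁴ = 1.92 × 10⁵ ng/L = 192 ng/mL.

192 ng/mL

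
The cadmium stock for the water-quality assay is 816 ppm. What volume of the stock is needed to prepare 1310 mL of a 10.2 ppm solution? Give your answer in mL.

16.4 mL

V₁ = C₂V₂/C₁ = 10.2 × 1310 / 816 = 16.4 mL.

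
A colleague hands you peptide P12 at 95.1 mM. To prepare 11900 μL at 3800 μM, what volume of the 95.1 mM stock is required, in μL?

475 μL

3800 μM = 3.80 mM.
V₁ = C₂V₂/C₁ = 3.80 × 11900 / 95.1 = 475 μL.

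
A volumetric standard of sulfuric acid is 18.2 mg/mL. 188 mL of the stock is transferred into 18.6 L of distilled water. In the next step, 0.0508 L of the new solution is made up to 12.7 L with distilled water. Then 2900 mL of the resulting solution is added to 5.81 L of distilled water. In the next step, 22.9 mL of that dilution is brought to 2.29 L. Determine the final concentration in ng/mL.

Overall dilution factor = 99.94 × 250 × 3.003 × 100 = 7.50 × 10⁶.
18.2 mg/mL / 7.50 × 10⁶ = 2.43 × 10⁻⁶ mg/mL = 2.43 ng/mL.

2.43 ng/mL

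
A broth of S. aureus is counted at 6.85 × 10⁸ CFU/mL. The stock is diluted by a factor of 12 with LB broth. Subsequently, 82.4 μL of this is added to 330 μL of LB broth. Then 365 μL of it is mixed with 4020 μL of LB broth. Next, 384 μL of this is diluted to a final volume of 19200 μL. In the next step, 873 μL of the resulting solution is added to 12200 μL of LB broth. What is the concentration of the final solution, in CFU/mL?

Overall dilution factor = 12 × 5.005 × 12.01 × 50 × 14.97 = 5.40 × 10⁵.
6.85 × 10⁸ CFU/mL / 5.40 × 10⁵ = 1270 CFU/mL.

1270 CFU/mL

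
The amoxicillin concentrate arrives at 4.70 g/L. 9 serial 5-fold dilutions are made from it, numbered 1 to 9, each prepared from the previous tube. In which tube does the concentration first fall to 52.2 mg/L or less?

Tube n has concentration 4.70 g/L / 5ⁿ.
Need 5ⁿ ≥ 4.70 g/L / 52.2 mg/L = 90.0, so n ≥ 2.80.
First such tube: n = 3.

tube 3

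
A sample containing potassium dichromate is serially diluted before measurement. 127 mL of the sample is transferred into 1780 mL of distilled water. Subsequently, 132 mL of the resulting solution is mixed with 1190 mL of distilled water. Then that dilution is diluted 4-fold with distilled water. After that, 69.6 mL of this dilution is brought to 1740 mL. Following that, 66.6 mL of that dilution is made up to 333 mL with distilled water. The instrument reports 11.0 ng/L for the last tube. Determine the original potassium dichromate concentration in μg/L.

827 μg/L

Overall dilution factor = 15.02 × 10.02 × 4 × 25 × 5 = 7.52 × 10⁴.
Original = 11.0 ng/L × 7.52 × 10⁴ = 8.27 × 10⁵ ng/L = 827 μg/L.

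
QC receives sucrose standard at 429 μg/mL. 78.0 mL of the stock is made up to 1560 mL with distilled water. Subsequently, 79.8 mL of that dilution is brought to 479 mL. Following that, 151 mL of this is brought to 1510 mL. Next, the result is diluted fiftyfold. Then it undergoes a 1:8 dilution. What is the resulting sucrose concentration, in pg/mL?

Overall dilution factor = 20 × 6.003 × 10 × 50 × 8 = 4.80 × 10⁵.
429 μg/mL / 4.80 × 10⁵ = 8.93 × 10⁻⁴ μg/mL = 893 pg/mL.

893 pg/mL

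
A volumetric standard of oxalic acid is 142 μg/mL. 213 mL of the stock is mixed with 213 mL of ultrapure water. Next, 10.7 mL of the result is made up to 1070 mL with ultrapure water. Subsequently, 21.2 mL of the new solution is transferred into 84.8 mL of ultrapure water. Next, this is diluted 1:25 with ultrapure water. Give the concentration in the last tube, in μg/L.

Overall dilution factor = 2 × 100 × 5 × 25 = 2.50 × 10⁴.
142 μg/mL / 2.50 × 10⁴ = 5.68 × 10⁻³ μg/mL = 5.68 μg/L.

5.68 μg/L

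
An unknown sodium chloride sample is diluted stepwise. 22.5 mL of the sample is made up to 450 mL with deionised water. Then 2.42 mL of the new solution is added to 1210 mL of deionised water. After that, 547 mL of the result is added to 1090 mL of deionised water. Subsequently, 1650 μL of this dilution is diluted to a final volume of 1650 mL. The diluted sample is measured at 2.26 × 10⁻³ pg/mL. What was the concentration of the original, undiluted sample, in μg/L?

67.8 μg/L

Overall dilution factor = 20 × 501 × 2.993 × 1000 = 3.00 × 10⁷.
Original = 2.26 × 10⁻³ pg/mL × 3.00 × 10⁷ = 6.78 × 10⁴ pg/mL = 67.8 μg/L.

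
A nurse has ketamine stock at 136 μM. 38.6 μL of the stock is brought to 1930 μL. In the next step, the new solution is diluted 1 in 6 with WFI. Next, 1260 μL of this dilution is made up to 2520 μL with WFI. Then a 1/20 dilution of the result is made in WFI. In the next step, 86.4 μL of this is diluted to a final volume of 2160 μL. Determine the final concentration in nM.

0.453 nM

Overall dilution factor = 50 × 6 × 2 × 20 × 25 = 3.00 × 10⁵.
136 μM / 3.00 × 10⁵ = 4.53 × 10⁻⁴ μM = 0.453 nM.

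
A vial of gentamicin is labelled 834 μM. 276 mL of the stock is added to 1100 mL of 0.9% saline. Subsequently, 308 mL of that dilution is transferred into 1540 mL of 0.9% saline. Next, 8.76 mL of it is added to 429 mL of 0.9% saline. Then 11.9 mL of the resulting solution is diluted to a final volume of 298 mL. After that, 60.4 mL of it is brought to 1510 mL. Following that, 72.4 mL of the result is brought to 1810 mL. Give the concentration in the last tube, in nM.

0.0356 nM

Overall dilution factor = 4.986 × 6 × 49.97 × 25.04 × 25 × 25 = 2.34 × 10⁷.
834 μM / 2.34 × 10⁷ = 3.56 × 10⁻⁵ μM = 0.0356 nM.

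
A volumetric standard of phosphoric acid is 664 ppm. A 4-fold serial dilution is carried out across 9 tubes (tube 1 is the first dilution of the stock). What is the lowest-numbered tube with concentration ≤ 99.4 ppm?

tube 2

Tube n has concentration 664 ppm / 4ⁿ.
Need 4ⁿ ≥ 664 ppm / 99.4 ppm = 6.68, so n ≥ 1.37.
First such tube: n = 2.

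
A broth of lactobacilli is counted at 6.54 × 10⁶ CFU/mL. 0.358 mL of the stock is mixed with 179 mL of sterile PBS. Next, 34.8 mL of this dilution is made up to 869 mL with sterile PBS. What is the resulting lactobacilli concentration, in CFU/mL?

Overall dilution factor = 501 × 24.97 = 1.25 × 10⁴.
6.54 × 10⁶ CFU/mL / 1.25 × 10⁴ = 523 CFU/mL.

523 CFU/mL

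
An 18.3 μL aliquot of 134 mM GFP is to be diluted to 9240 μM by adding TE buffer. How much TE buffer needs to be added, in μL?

247 μL

9240 μM = 9.24 mM.
V₂ = C₁V₁/C₂ = 134 × 18.3 / 9.24 = 265 μL.
Diluent to add = V₂ − V₁ = 265 − 18.3 = 247 μL.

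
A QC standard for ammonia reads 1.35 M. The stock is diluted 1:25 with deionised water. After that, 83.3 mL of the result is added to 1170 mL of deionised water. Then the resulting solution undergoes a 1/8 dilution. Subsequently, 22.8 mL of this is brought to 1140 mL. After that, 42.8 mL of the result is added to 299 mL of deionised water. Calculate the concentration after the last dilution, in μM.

1.12 μM

Overall dilution factor = 25 × 15.05 × 8 × 50 × 7.986 = 1.20 × 10⁶.
1.35 M / 1.20 × 10⁶ = 1.12 × 10⁻⁶ M = 1.12 μM.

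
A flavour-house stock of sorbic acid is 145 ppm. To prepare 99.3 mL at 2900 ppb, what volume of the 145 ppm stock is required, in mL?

2900 ppb = 2.90 ppm.
V₁ = C₂V₂/C₁ = 2.90 × 99.3 / 145 = 1.99 mL.

1.99 mL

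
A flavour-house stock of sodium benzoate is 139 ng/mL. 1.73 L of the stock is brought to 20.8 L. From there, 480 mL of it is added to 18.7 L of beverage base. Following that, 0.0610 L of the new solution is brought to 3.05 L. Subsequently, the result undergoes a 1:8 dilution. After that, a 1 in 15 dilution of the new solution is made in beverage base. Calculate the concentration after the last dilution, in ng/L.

0.0482 ng/L

Overall dilution factor = 12.02 × 39.96 × 50 × 8 × 15 = 2.88 × 10⁶.
139 ng/mL / 2.88 × 10⁶ = 4.82 × 10⁻⁵ ng/mL = 0.0482 ng/L.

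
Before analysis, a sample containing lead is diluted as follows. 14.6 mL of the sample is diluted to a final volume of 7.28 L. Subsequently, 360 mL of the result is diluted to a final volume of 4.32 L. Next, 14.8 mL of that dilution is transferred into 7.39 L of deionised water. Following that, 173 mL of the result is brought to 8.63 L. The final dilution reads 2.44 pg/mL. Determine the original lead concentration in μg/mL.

Overall dilution factor = 498.6 × 12 × 500.3 × 49.88 = 1.49 × 10⁸.
Original = 2.44 pg/mL × 1.49 × 10⁸ = 3.64 × 10⁸ pg/mL = 364 μg/mL.

364 μg/mL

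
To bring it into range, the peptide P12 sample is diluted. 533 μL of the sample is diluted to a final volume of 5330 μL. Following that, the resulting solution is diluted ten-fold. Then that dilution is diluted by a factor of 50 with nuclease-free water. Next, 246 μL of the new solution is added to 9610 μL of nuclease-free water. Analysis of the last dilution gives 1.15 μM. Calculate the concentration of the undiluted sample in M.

Overall dilution factor = 10 × 10 × 50 × 40.07 = 2.00 × 10⁵.
Original = 1.15 μM × 2.00 × 10⁵ = 2.30 × 10⁵ μM = 0.230 M.

0.230 M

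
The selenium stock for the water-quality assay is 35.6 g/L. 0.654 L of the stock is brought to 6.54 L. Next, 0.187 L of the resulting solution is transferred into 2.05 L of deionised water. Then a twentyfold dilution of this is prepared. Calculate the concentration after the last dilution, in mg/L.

14.9 mg/L

Overall dilution factor = 10 × 11.96 × 20 = 2393.
35.6 g/L / 2393 = 0.0149 g/L = 14.9 mg/L.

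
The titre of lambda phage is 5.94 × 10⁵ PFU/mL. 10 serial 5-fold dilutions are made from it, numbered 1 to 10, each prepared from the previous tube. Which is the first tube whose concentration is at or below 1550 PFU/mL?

tube 4

Tube n has concentration 5.94 × 10⁵ PFU/mL / 5ⁿ.
Need 5ⁿ ≥ 5.94 × 10⁵ PFU/mL / 1550 PFU/mL = 383, so n ≥ 3.70.
First such tube: n = 4.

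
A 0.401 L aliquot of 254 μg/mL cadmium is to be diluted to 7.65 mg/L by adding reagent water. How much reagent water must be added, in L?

7.65 mg/L = 7.65 μg/mL.
V₂ = C₁V₁/C₂ = 254 × 0.401 / 7.65 = 13.3 L.
Diluent to add = V₂ − V₁ = 13.3 − 0.401 = 12.9 L.

12.9 L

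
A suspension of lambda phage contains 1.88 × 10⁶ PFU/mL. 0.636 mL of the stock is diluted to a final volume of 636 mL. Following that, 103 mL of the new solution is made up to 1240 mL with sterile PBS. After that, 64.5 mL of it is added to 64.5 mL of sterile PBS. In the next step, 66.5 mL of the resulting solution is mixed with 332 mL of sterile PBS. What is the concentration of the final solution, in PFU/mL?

13.0 PFU/mL

Overall dilution factor = 1000 × 12.04 × 2 × 5.992 = 1.44 × 10⁵.
1.88 × 10⁶ PFU/mL / 1.44 × 10⁵ = 13.0 PFU/mL.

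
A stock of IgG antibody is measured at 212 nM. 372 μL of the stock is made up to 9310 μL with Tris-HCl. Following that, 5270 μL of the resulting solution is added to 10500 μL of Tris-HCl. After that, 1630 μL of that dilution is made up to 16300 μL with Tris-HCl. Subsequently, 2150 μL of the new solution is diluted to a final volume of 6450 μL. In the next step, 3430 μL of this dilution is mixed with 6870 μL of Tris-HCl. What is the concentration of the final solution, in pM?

Overall dilution factor = 25.03 × 2.992 × 10 × 3 × 3.003 = 6747.
212 nM / 6747 = 0.0314 nM = 31.4 pM.

31.4 pM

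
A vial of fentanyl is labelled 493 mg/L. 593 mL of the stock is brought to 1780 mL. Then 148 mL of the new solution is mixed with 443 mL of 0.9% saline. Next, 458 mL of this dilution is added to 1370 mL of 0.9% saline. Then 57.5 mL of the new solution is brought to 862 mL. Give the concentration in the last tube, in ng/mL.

687 ng/mL

Overall dilution factor = 3.002 × 3.993 × 3.991 × 14.99 = 717.
493 mg/L / 717 = 0.687 mg/L = 687 ng/mL.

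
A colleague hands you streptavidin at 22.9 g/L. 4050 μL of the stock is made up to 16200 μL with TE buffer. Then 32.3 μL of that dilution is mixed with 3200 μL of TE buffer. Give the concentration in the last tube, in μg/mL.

57.2 μg/mL

Overall dilution factor = 4 × 100.1 = 400.
22.9 g/L / 400 = 0.0572 g/L = 57.2 μg/mL.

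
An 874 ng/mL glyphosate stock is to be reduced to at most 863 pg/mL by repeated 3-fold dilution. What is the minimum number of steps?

7

Need 3ⁿ ≥ 1013, so n ≥ log(1013)/log(3) = 6.30.
Minimum whole steps: n = 7.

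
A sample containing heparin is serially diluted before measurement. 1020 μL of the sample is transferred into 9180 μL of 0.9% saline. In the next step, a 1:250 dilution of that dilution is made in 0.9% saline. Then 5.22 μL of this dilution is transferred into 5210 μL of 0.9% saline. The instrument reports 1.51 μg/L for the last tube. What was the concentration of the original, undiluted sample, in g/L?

Overall dilution factor = 10 × 250 × 999.1 = 2.50 × 10⁶.
Original = 1.51 μg/L × 2.50 × 10⁶ = 3.77 × 10⁶ μg/L = 3.77 g/L.

3.77 g/L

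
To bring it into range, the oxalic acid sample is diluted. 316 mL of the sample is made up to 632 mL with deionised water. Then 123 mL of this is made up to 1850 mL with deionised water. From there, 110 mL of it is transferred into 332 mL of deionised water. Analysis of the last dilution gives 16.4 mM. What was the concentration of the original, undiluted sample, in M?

Overall dilution factor = 2 × 15.04 × 4.018 = 121.
Original = 16.4 mM × 121 = 1982 mM = 1.98 M.

1.98 M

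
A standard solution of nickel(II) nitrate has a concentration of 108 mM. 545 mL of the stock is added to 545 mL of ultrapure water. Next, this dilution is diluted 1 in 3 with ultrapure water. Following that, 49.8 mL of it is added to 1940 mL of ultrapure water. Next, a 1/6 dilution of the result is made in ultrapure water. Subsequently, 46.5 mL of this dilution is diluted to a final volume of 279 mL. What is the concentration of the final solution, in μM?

12.5 μM

Overall dilution factor = 2 × 3 × 39.96 × 6 × 6 = 8630.
108 mM / 8630 = 0.0125 mM = 12.5 μM.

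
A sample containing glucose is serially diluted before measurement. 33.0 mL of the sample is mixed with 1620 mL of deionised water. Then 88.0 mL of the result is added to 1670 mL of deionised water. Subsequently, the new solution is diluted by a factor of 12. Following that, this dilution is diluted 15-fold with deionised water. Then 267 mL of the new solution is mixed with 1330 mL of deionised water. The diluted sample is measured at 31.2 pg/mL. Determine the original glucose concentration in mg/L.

Overall dilution factor = 50.09 × 19.98 × 12 × 15 × 5.981 = 1.08 × 10⁶.
Original = 31.2 pg/mL × 1.08 × 10⁶ = 3.36 × 10⁷ pg/mL = 33.6 mg/L.

33.6 mg/L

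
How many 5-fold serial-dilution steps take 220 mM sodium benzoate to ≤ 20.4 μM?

Need 5ⁿ ≥ 1.08 × 10⁴, so n ≥ log(1.08 × 10⁴)/log(5) = 5.77.
Minimum whole steps: n = 6.

6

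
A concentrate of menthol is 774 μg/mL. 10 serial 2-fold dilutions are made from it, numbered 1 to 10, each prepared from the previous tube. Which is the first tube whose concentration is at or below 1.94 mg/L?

Tube n has concentration 774 μg/mL / 2ⁿ.
Need 2ⁿ ≥ 774 μg/mL / 1.94 mg/L = 399, so n ≥ 8.64.
First such tube: n = 9.

tube 9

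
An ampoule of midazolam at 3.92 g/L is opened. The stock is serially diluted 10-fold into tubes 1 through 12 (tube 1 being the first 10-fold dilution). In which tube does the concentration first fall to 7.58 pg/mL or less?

Tube n has concentration 3.92 g/L / 10ⁿ.
Need 10ⁿ ≥ 3.92 g/L / 7.58 pg/mL = 5.17 × 10⁸, so n ≥ 8.71.
First such tube: n = 9.

tube 9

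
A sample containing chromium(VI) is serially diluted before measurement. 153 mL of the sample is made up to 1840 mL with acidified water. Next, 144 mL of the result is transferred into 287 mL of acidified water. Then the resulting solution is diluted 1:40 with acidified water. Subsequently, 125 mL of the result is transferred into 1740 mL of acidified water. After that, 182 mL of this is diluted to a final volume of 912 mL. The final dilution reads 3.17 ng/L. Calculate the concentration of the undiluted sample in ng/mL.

341 ng/mL

Overall dilution factor = 12.03 × 2.993 × 40 × 14.92 × 5.011 = 1.08 × 10⁵.
Original = 3.17 ng/L × 1.08 × 10⁵ = 3.41 × 10⁵ ng/L = 341 ng/mL.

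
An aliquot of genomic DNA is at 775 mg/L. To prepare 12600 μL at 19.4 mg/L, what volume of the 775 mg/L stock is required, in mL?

V₁ = C₂V₂/C₁ = 19.4 × 12600 / 775 = 315 μL = 0.315 mL.

0.315 mL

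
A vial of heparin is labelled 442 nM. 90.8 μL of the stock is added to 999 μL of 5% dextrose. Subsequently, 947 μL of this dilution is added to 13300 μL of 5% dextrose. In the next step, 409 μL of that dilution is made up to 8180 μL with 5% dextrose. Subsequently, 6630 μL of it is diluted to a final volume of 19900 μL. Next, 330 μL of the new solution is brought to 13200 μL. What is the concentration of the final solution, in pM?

1.02 pM

Overall dilution factor = 12.00 × 15.04 × 20 × 3.002 × 40 = 4.34 × 10⁵.
442 nM / 4.34 × 10⁵ = 1.02 × 10⁻³ nM = 1.02 pM.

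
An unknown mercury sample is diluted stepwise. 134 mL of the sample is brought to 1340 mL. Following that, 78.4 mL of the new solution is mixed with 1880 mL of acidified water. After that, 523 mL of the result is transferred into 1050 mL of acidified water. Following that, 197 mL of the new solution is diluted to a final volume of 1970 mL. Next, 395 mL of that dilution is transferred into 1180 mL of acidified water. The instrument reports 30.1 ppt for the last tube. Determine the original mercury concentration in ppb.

902 ppb

Overall dilution factor = 10 × 24.98 × 3.008 × 10 × 3.987 = 3.00 × 10⁴.
Original = 30.1 ppt × 3.00 × 10⁴ = 9.02 × 10⁵ ppt = 902 ppb.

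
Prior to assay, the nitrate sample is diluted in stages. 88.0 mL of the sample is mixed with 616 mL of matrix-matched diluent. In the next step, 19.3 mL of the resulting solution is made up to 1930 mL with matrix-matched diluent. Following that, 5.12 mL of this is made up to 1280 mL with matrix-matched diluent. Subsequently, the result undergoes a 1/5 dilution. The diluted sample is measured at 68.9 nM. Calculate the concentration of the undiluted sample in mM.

Overall dilution factor = 8 × 100 × 250 × 5 = 1.00 × 10⁶.
Original = 68.9 nM × 1.00 × 10⁶ = 6.89 × 10⁷ nM = 68.9 mM.

68.9 mM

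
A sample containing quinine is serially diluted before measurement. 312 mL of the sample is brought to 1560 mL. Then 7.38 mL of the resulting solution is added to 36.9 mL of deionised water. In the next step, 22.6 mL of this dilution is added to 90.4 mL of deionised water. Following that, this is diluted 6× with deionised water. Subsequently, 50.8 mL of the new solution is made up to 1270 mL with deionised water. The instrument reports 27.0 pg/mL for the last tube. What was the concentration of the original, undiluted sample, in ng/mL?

Overall dilution factor = 5 × 6 × 5 × 6 × 25 = 2.25 × 10⁴.
Original = 27.0 pg/mL × 2.25 × 10⁴ = 6.08 × 10⁵ pg/mL = 608 ng/mL.

608 ng/mL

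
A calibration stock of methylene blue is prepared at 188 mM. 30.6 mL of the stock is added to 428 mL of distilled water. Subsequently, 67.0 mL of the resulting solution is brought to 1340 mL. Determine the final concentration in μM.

627 μM

Overall dilution factor = 14.99 × 20 = 300.
188 mM / 300 = 0.627 mM = 627 μM.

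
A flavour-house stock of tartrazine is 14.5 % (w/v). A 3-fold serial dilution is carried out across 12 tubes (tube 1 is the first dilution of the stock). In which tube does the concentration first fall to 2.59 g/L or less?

tube 4

Tube n has concentration 14.5 % (w/v) / 3ⁿ.
Need 3ⁿ ≥ 14.5 % (w/v) / 2.59 g/L = 56.0, so n ≥ 3.66.
First such tube: n = 4.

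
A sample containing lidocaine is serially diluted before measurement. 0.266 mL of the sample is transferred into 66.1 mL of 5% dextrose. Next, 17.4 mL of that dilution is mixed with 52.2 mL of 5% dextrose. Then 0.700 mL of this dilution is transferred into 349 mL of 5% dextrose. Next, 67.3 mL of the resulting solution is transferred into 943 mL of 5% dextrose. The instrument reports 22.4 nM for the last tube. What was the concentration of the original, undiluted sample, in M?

0.168 M

Overall dilution factor = 249.5 × 4 × 499.6 × 15.01 = 7.48 × 10⁶.
Original = 22.4 nM × 7.48 × 10⁶ = 1.68 × 10⁸ nM = 0.168 M.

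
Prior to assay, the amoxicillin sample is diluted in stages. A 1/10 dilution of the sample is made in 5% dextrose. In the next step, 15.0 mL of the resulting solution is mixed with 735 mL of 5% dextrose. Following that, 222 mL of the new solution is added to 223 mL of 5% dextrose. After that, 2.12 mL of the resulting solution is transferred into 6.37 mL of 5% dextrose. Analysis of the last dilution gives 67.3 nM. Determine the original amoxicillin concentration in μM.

270 μM

Overall dilution factor = 10 × 50 × 2.005 × 4.005 = 4014.
Original = 67.3 nM × 4014 = 2.70 × 10⁵ nM = 270 μM.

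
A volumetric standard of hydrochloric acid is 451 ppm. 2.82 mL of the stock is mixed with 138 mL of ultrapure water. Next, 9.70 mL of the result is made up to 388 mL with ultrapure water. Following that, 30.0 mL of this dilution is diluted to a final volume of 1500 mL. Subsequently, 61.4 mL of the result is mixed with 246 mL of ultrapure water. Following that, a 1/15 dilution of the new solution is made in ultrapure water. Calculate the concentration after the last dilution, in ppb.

Overall dilution factor = 49.94 × 40 × 50 × 5.007 × 15 = 7.50 × 10⁶.
451 ppm / 7.50 × 10⁶ = 6.01 × 10⁻⁵ ppm = 0.0601 ppb.

0.0601 ppb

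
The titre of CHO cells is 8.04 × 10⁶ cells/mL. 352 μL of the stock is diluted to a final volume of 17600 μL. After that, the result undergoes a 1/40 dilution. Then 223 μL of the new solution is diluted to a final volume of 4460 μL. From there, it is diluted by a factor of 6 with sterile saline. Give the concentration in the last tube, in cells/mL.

33.5 cells/mL

Overall dilution factor = 50 × 40 × 20 × 6 = 2.40 × 10⁵.
8.04 × 10⁶ cells/mL / 2.40 × 10⁵ = 33.5 cells/mL.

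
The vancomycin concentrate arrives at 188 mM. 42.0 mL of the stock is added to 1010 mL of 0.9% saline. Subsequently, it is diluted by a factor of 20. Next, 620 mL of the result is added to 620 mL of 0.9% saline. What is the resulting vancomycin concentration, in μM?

Overall dilution factor = 25.05 × 20 × 2 = 1002.
188 mM / 1002 = 0.188 mM = 188 μM.

188 μM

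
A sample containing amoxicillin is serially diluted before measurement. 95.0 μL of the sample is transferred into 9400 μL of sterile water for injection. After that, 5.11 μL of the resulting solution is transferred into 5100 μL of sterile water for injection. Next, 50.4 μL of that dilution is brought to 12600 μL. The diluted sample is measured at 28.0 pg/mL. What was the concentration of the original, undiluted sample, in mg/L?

Overall dilution factor = 99.95 × 999.0 × 250 = 2.50 × 10⁷.
Original = 28.0 pg/mL × 2.50 × 10⁷ = 6.99 × 10⁸ pg/mL = 699 mg/L.

699 mg/L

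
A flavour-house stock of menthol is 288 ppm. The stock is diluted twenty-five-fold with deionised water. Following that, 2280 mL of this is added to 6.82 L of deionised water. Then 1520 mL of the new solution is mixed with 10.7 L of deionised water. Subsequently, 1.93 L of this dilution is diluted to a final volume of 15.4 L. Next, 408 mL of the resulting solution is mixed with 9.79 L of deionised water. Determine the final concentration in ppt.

1800 ppt

Overall dilution factor = 25 × 3.991 × 8.039 × 7.979 × 25.00 = 1.60 × 10⁵.
288 ppm / 1.60 × 10⁵ = 1.80 × 10⁻³ ppm = 1800 ppt.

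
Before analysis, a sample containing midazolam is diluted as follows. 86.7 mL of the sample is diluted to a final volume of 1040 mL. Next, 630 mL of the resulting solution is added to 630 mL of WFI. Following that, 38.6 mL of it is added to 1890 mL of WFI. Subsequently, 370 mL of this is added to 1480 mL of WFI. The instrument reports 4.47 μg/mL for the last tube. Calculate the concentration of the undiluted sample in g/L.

Overall dilution factor = 12.00 × 2 × 49.96 × 5 = 5993.
Original = 4.47 μg/mL × 5993 = 2.68 × 10⁴ μg/mL = 26.8 g/L.

26.8 g/L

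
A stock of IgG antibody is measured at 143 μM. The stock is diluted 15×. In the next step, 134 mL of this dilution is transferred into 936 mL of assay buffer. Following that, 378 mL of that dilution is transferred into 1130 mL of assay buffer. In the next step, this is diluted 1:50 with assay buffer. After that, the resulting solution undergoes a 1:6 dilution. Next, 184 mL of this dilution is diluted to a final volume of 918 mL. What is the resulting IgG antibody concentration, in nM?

Overall dilution factor = 15 × 7.985 × 3.989 × 50 × 6 × 4.989 = 7.15 × 10⁵.
143 μM / 7.15 × 10⁵ = 2.00 × 10⁻⁴ μM = 0.200 nM.

0.200 nM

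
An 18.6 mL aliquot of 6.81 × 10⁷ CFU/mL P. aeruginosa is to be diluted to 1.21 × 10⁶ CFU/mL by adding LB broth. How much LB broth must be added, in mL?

1030 mL

V₂ = C₁V₁/C₂ = 6.81 × 10⁷ × 18.6 / 1.21 × 10⁶ = 1047 mL.
Diluent to add = V₂ − V₁ = 1047 − 18.6 = 1030 mL.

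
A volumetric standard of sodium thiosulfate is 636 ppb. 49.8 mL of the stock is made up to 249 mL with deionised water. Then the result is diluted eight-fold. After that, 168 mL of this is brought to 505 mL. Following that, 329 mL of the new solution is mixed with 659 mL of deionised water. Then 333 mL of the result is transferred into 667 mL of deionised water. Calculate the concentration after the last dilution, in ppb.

0.587 ppb

Overall dilution factor = 5 × 8 × 3.006 × 3.003 × 3.003 = 1084.
636 ppb / 1084 = 0.587 ppb.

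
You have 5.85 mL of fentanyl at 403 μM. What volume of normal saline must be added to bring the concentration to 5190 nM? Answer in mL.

448 mL

5190 nM = 5.19 μM.
V₂ = C₁V₁/C₂ = 403 × 5.85 / 5.19 = 454 mL.
Diluent to add = V₂ − V₁ = 454 − 5.85 = 448 mL.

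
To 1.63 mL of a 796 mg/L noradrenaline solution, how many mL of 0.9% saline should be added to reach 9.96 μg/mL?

9.96 μg/mL = 9.96 mg/L.
V₂ = C₁V₁/C₂ = 796 × 1.63 / 9.96 = 130 mL.
Diluent to add = V₂ − V₁ = 130 − 1.63 = 129 mL.

129 mL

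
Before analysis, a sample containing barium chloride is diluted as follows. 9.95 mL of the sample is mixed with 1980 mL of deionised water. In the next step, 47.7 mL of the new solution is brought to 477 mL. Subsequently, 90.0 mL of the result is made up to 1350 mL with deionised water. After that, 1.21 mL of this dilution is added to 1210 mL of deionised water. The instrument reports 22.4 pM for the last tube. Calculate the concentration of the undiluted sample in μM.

673 μM

Overall dilution factor = 200.0 × 10 × 15 × 1001 = 3.00 × 10⁷.
Original = 22.4 pM × 3.00 × 10⁷ = 6.73 × 10⁸ pM = 673 μM.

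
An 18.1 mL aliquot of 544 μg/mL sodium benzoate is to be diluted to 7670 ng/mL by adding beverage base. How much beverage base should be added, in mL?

7670 ng/mL = 7.67 μg/mL.
V₂ = C₁V₁/C₂ = 544 × 18.1 / 7.67 = 1284 mL.
Diluent to add = V₂ − V₁ = 1284 − 18.1 = 1270 mL.

1270 mL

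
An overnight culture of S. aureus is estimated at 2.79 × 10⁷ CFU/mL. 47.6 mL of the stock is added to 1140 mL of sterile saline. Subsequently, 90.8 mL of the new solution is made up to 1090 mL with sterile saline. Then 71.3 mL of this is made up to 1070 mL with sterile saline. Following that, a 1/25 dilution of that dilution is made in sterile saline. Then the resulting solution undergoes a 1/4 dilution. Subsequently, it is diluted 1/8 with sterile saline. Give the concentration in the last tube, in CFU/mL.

7.76 CFU/mL

Overall dilution factor = 24.95 × 12.00 × 15.01 × 25 × 4 × 8 = 3.60 × 10⁶.
2.79 × 10⁷ CFU/mL / 3.60 × 10⁶ = 7.76 CFU/mL.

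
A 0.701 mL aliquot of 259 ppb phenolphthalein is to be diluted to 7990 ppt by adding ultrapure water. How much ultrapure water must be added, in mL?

7990 ppt = 7.99 ppb.
V₂ = C₁V₁/C₂ = 259 × 0.701 / 7.99 = 22.7 mL.
Diluent to add = V₂ − V₁ = 22.7 − 0.701 = 22.0 mL.

22.0 mL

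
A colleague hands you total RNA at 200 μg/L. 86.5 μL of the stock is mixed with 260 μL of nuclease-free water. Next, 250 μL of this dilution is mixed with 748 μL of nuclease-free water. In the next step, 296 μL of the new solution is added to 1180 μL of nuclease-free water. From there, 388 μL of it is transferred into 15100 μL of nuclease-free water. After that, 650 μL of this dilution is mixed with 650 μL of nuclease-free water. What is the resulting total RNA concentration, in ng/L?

Overall dilution factor = 4.006 × 3.992 × 4.986 × 39.92 × 2 = 6366.
200 μg/L / 6366 = 0.0314 μg/L = 31.4 ng/L.

31.4 ng/L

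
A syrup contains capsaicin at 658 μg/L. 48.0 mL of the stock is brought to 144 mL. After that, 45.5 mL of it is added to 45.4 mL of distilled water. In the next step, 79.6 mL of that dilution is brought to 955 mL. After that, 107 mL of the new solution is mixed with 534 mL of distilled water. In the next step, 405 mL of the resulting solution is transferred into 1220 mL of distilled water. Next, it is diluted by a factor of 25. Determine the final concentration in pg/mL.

Overall dilution factor = 3 × 1.998 × 12.00 × 5.991 × 4.012 × 25 = 4.32 × 10⁴.
658 μg/L / 4.32 × 10⁴ = 0.0152 μg/L = 15.2 pg/mL.

15.2 pg/mL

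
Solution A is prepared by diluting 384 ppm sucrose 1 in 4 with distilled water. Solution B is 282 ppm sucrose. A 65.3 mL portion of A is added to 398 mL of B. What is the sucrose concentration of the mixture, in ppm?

256 ppm

C_A = 384 ppm / 4 = 96.0 ppm.
C_mix = (C_A·V_A + C_B·V_B)/(V_A + V_B) = (96.0×65.3 + 282×398) / 463.3 = 256 ppm.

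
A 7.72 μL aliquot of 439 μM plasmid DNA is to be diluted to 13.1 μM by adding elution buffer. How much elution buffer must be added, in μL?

V₂ = C₁V₁/C₂ = 439 × 7.72 / 13.1 = 259 μL.
Diluent to add = V₂ − V₁ = 259 − 7.72 = 251 μL.

251 μL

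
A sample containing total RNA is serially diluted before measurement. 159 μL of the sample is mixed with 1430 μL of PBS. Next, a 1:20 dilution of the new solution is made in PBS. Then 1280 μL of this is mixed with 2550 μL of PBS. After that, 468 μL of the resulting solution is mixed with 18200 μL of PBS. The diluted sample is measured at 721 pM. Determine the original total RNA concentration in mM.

0.0172 mM

Overall dilution factor = 9.994 × 20 × 2.992 × 39.89 = 2.39 × 10⁴.
Original = 721 pM × 2.39 × 10⁴ = 1.72 × 10⁷ pM = 0.0172 mM.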